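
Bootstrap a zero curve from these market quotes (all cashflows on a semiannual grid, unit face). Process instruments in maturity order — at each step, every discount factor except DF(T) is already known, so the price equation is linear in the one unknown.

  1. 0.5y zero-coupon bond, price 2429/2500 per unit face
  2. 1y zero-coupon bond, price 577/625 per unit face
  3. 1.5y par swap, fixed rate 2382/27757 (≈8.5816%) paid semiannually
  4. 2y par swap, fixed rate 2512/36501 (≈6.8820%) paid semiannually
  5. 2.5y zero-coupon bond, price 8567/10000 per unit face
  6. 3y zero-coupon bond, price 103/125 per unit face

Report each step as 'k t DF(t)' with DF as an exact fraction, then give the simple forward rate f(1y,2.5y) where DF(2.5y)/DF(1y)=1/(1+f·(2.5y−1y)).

step 1 [0.5y] zero: DF = P = 2429/2500 ≈ 0.971600
step 2 [1y] zero: DF = P = 577/625 ≈ 0.923200
step 3 [1.5y] swap r/2=1191/27757: DF=(1 − 1191/27757·(0.971600+0.923200))/(1+1191/27757) = 8809/10000 ≈ 0.880900
step 4 [2y] swap r/2=1256/36501: DF=(1 − 1256/36501·(0.971600+0.923200+0.880900))/(1+1256/36501) = 1093/1250 ≈ 0.874400
step 5 [2.5y] zero: DF = P = 8567/10000 ≈ 0.856700
step 6 [3y] zero: DF = P = 103/125 ≈ 0.824000

1 1/2 2429/2500
2 1 577/625
3 3/2 8809/10000
4 2 1093/1250
5 5/2 8567/10000
6 3 103/125
f(1y,2.5y) = ((577/625)/(8567/10000) − 1)/(3/2) = 1330/25701 ≈ 5.1749%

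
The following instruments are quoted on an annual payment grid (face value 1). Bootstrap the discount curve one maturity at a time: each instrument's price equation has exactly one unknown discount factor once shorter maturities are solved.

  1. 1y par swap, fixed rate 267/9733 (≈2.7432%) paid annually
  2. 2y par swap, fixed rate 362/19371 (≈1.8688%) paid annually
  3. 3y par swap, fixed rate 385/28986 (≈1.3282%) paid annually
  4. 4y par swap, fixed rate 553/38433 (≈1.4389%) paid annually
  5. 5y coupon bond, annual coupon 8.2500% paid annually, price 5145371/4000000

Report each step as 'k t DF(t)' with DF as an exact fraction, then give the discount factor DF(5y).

step 1 [1y] swap r/1=267/9733: DF=(1 − 267/9733·(0))/(1+267/9733) = 9733/10000 ≈ 0.973300
step 2 [2y] swap r/1=362/19371: DF=(1 − 362/19371·(0.973300))/(1+362/19371) = 4819/5000 ≈ 0.963800
step 3 [3y] swap r/1=385/28986: DF=(1 − 385/28986·(0.973300+0.963800))/(1+385/28986) = 1923/2000 ≈ 0.961500
step 4 [4y] swap r/1=553/38433: DF=(1 − 553/38433·(0.973300+0.963800+0.961500))/(1+553/38433) = 9447/10000 ≈ 0.944700
step 5 [5y] bond c/1=33/400: DF=(5145371/4000000 − 33/400·(0.973300+0.963800+0.961500+0.944700))/(1+33/400) = 4477/5000 ≈ 0.895400

1 1 9733/10000
2 2 4819/5000
3 3 1923/2000
4 4 9447/10000
5 5 4477/5000
DF(5y) = 4477/5000 ≈ 0.895400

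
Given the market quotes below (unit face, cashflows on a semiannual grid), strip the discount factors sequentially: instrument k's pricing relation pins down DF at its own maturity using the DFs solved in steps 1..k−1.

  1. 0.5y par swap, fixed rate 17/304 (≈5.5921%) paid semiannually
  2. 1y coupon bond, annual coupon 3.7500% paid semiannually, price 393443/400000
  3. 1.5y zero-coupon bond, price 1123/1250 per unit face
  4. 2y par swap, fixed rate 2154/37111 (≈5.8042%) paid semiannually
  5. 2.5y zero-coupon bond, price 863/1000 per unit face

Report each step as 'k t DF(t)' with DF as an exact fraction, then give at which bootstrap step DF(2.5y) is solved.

1 1/2 608/625
2 1 2369/2500
3 3/2 1123/1250
4 2 8923/10000
5 5/2 863/1000
DF(2.5y) is solved at step 5

step 1 [0.5y] swap r/2=17/608: DF=(1 − 17/608·(0))/(1+17/608) = 608/625 ≈ 0.972800
step 2 [1y] bond c/2=3/160: DF=(393443/400000 − 3/160·(0.972800))/(1+3/160) = 2369/2500 ≈ 0.947600
step 3 [1.5y] zero: DF = P = 1123/1250 ≈ 0.898400
step 4 [2y] swap r/2=1077/37111: DF=(1 − 1077/37111·(0.972800+0.947600+0.898400))/(1+1077/37111) = 8923/10000 ≈ 0.892300
step 5 [2.5y] zero: DF = P = 863/1000 ≈ 0.863000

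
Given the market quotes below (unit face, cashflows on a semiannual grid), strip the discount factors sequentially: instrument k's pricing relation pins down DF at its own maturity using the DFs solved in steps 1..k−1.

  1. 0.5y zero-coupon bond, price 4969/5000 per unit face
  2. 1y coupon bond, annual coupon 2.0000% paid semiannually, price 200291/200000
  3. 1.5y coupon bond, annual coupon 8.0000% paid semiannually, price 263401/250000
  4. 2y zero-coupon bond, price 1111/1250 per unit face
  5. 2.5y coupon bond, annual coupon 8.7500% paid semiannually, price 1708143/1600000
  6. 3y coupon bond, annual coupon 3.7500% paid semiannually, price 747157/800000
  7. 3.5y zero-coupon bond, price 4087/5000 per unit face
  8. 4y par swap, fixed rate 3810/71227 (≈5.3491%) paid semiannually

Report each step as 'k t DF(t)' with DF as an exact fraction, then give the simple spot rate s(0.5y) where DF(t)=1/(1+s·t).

1 1/2 4969/5000
2 1 9817/10000
3 3/2 9371/10000
4 2 1111/1250
5 5/2 1727/2000
6 3 8309/10000
7 7/2 4087/5000
8 4 1619/2000
s(0.5y) = (1/(4969/5000) − 1)/(1/2) = 62/4969 ≈ 1.2477%

step 1 [0.5y] zero: DF = P = 4969/5000 ≈ 0.993800
step 2 [1y] bond c/2=1/100: DF=(200291/200000 − 1/100·(0.993800))/(1+1/100) = 9817/10000 ≈ 0.981700
step 3 [1.5y] bond c/2=1/25: DF=(263401/250000 − 1/25·(0.993800+0.981700))/(1+1/25) = 9371/10000 ≈ 0.937100
step 4 [2y] zero: DF = P = 1111/1250 ≈ 0.888800
step 5 [2.5y] bond c/2=7/160: DF=(1708143/1600000 − 7/160·(0.993800+0.981700+0.937100+0.888800))/(1+7/160) = 1727/2000 ≈ 0.863500
step 6 [3y] bond c/2=3/160: DF=(747157/800000 − 3/160·(0.993800+0.981700+0.937100+0.888800+0.863500))/(1+3/160) = 8309/10000 ≈ 0.830900
step 7 [3.5y] zero: DF = P = 4087/5000 ≈ 0.817400
step 8 [4y] swap r/2=1905/71227: DF=(1 − 1905/71227·(0.993800+0.981700+0.937100+0.888800+0.863500+0.830900+0.817400))/(1+1905/71227) = 1619/2000 ≈ 0.809500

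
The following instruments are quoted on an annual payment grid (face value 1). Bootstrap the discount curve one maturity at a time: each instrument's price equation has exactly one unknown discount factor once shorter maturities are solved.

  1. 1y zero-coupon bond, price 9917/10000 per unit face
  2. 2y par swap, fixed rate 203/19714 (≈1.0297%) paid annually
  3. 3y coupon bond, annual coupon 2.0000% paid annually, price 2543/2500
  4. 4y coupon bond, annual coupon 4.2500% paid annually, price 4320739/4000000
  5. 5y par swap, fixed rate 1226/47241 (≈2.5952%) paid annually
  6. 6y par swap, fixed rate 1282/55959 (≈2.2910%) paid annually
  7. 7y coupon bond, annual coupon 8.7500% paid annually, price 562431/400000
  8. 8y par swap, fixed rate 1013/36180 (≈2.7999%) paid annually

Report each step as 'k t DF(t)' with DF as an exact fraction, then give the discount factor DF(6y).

1 1 9917/10000
2 2 9797/10000
3 3 4793/5000
4 4 9167/10000
5 5 4387/5000
6 6 4359/5000
7 7 8427/10000
8 8 3987/5000
DF(6y) = 4359/5000 ≈ 0.871800

step 1 [1y] zero: DF = P = 9917/10000 ≈ 0.991700
step 2 [2y] swap r/1=203/19714: DF=(1 − 203/19714·(0.991700))/(1+203/19714) = 9797/10000 ≈ 0.979700
step 3 [3y] bond c/1=1/50: DF=(2543/2500 − 1/50·(0.991700+0.979700))/(1+1/50) = 4793/5000 ≈ 0.958600
step 4 [4y] bond c/1=17/400: DF=(4320739/4000000 − 17/400·(0.991700+0.979700+0.958600))/(1+17/400) = 9167/10000 ≈ 0.916700
step 5 [5y] swap r/1=1226/47241: DF=(1 − 1226/47241·(0.991700+0.979700+0.958600+0.916700))/(1+1226/47241) = 4387/5000 ≈ 0.877400
step 6 [6y] swap r/1=1282/55959: DF=(1 − 1282/55959·(0.991700+0.979700+0.958600+0.916700+0.877400))/(1+1282/55959) = 4359/5000 ≈ 0.871800
step 7 [7y] bond c/1=7/80: DF=(562431/400000 − 7/80·(0.991700+0.979700+0.958600+0.916700+0.877400+0.871800))/(1+7/80) = 8427/10000 ≈ 0.842700
step 8 [8y] swap r/1=1013/36180: DF=(1 − 1013/36180·(0.991700+0.979700+0.958600+0.916700+0.877400+0.871800+0.842700))/(1+1013/36180) = 3987/5000 ≈ 0.797400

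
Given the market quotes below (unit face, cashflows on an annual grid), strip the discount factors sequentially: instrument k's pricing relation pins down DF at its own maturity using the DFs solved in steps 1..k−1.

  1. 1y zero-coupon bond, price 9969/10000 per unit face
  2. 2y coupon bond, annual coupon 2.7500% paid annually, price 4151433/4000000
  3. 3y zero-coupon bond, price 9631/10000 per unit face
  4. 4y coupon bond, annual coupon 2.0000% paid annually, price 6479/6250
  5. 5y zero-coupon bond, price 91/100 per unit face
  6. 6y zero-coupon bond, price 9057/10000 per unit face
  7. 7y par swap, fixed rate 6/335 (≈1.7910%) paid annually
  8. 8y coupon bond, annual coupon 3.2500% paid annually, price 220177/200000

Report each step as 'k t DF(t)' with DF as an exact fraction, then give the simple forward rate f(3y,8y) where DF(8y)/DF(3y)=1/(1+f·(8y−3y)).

1 1 9969/10000
2 2 4917/5000
3 3 9631/10000
4 4 4793/5000
5 5 91/100
6 6 9057/10000
7 7 4409/5000
8 8 1717/2000
f(3y,8y) = ((9631/10000)/(1717/2000) − 1)/(5) = 1046/42925 ≈ 2.4368%

step 1 [1y] zero: DF = P = 9969/10000 ≈ 0.996900
step 2 [2y] bond c/1=11/400: DF=(4151433/4000000 − 11/400·(0.996900))/(1+11/400) = 4917/5000 ≈ 0.983400
step 3 [3y] zero: DF = P = 9631/10000 ≈ 0.963100
step 4 [4y] bond c/1=1/50: DF=(6479/6250 − 1/50·(0.996900+0.983400+0.963100))/(1+1/50) = 4793/5000 ≈ 0.958600
step 5 [5y] zero: DF = P = 91/100 ≈ 0.910000
step 6 [6y] zero: DF = P = 9057/10000 ≈ 0.905700
step 7 [7y] swap r/1=6/335: DF=(1 − 6/335·(0.996900+0.983400+0.963100+0.958600+0.910000+0.905700))/(1+6/335) = 4409/5000 ≈ 0.881800
step 8 [8y] bond c/1=13/400: DF=(220177/200000 − 13/400·(0.996900+0.983400+0.963100+0.958600+0.910000+0.905700+0.881800))/(1+13/400) = 1717/2000 ≈ 0.858500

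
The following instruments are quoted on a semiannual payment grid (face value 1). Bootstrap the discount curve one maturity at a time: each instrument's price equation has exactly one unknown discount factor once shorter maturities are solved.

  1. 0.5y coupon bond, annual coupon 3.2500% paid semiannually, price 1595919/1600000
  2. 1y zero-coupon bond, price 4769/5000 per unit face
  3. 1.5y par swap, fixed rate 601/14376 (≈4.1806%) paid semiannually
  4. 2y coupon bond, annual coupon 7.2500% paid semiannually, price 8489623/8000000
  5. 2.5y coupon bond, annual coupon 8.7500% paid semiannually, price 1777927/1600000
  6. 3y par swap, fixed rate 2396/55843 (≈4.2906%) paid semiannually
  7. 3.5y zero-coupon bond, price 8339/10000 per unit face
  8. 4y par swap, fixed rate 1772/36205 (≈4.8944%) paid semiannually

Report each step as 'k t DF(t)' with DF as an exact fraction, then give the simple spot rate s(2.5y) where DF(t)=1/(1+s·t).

1 1/2 1963/2000
2 1 4769/5000
3 3/2 9399/10000
4 2 1847/2000
5 5/2 4527/5000
6 3 4401/5000
7 7/2 8339/10000
8 4 2057/2500
s(2.5y) = (1/(4527/5000) − 1)/(5/2) = 946/22635 ≈ 4.1794%

step 1 [0.5y] bond c/2=13/800: DF=(1595919/1600000 − 13/800·(0))/(1+13/800) = 1963/2000 ≈ 0.981500
step 2 [1y] zero: DF = P = 4769/5000 ≈ 0.953800
step 3 [1.5y] swap r/2=601/28752: DF=(1 − 601/28752·(0.981500+0.953800))/(1+601/28752) = 9399/10000 ≈ 0.939900
step 4 [2y] bond c/2=29/800: DF=(8489623/8000000 − 29/800·(0.981500+0.953800+0.939900))/(1+29/800) = 1847/2000 ≈ 0.923500
step 5 [2.5y] bond c/2=7/160: DF=(1777927/1600000 − 7/160·(0.981500+0.953800+0.939900+0.923500))/(1+7/160) = 4527/5000 ≈ 0.905400
step 6 [3y] swap r/2=1198/55843: DF=(1 − 1198/55843·(0.981500+0.953800+0.939900+0.923500+0.905400))/(1+1198/55843) = 4401/5000 ≈ 0.880200
step 7 [3.5y] zero: DF = P = 8339/10000 ≈ 0.833900
step 8 [4y] swap r/2=886/36205: DF=(1 − 886/36205·(0.981500+0.953800+0.939900+0.923500+0.905400+0.880200+0.833900))/(1+886/36205) = 2057/2500 ≈ 0.822800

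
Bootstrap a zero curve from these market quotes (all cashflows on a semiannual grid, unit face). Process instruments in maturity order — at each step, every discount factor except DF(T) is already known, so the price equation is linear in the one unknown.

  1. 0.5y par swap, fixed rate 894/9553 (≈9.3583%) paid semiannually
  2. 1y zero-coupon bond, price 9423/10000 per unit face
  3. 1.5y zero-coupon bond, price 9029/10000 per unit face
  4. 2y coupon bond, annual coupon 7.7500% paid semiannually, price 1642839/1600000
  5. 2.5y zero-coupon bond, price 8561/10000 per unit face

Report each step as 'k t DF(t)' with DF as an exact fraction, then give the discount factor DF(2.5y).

1 1/2 9553/10000
2 1 9423/10000
3 3/2 9029/10000
4 2 221/250
5 5/2 8561/10000
DF(2.5y) = 8561/10000 ≈ 0.856100

step 1 [0.5y] swap r/2=447/9553: DF=(1 − 447/9553·(0))/(1+447/9553) = 9553/10000 ≈ 0.955300
step 2 [1y] zero: DF = P = 9423/10000 ≈ 0.942300
step 3 [1.5y] zero: DF = P = 9029/10000 ≈ 0.902900
step 4 [2y] bond c/2=31/800: DF=(1642839/1600000 − 31/800·(0.955300+0.942300+0.902900))/(1+31/800) = 221/250 ≈ 0.884000
step 5 [2.5y] zero: DF = P = 8561/10000 ≈ 0.856100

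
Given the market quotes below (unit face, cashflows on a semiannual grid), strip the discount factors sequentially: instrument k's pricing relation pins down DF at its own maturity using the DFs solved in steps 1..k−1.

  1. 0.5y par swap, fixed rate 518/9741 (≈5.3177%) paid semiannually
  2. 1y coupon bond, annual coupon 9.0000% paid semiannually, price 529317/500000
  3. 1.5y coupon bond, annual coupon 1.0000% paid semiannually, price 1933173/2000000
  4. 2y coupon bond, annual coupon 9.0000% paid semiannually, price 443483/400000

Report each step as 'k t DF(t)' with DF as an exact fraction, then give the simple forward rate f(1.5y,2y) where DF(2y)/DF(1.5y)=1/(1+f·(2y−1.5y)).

step 1 [0.5y] swap r/2=259/9741: DF=(1 − 259/9741·(0))/(1+259/9741) = 9741/10000 ≈ 0.974100
step 2 [1y] bond c/2=9/200: DF=(529317/500000 − 9/200·(0.974100))/(1+9/200) = 9711/10000 ≈ 0.971100
step 3 [1.5y] bond c/2=1/200: DF=(1933173/2000000 − 1/200·(0.974100+0.971100))/(1+1/200) = 9521/10000 ≈ 0.952100
step 4 [2y] bond c/2=9/200: DF=(443483/400000 − 9/200·(0.974100+0.971100+0.952100))/(1+9/200) = 4681/5000 ≈ 0.936200

1 1/2 9741/10000
2 1 9711/10000
3 3/2 9521/10000
4 2 4681/5000
f(1.5y,2y) = ((9521/10000)/(4681/5000) − 1)/(1/2) = 159/4681 ≈ 3.3967%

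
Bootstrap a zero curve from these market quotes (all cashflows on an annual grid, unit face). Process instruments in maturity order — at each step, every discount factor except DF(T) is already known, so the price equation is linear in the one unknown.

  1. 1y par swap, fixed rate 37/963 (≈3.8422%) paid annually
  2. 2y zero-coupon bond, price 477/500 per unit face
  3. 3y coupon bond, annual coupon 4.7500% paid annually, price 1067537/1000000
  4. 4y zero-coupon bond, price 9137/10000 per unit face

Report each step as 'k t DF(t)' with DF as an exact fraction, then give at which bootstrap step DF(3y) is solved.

step 1 [1y] swap r/1=37/963: DF=(1 − 37/963·(0))/(1+37/963) = 963/1000 ≈ 0.963000
step 2 [2y] zero: DF = P = 477/500 ≈ 0.954000
step 3 [3y] bond c/1=19/400: DF=(1067537/1000000 − 19/400·(0.963000+0.954000))/(1+19/400) = 4661/5000 ≈ 0.932200
step 4 [4y] zero: DF = P = 9137/10000 ≈ 0.913700

1 1 963/1000
2 2 477/500
3 3 4661/5000
4 4 9137/10000
DF(3y) is solved at step 3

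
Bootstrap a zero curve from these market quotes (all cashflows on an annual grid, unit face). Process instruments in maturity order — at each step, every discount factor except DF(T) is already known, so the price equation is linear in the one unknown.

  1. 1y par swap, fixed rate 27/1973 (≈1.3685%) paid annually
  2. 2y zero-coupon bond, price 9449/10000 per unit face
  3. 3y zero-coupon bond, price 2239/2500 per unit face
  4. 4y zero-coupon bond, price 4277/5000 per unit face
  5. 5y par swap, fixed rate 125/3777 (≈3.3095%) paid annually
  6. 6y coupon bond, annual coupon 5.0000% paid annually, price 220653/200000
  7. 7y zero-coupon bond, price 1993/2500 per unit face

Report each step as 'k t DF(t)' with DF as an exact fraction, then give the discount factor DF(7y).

1 1 1973/2000
2 2 9449/10000
3 3 2239/2500
4 4 4277/5000
5 5 17/20
6 6 8349/10000
7 7 1993/2500
DF(7y) = 1993/2500 ≈ 0.797200

step 1 [1y] swap r/1=27/1973: DF=(1 − 27/1973·(0))/(1+27/1973) = 1973/2000 ≈ 0.986500
step 2 [2y] zero: DF = P = 9449/10000 ≈ 0.944900
step 3 [3y] zero: DF = P = 2239/2500 ≈ 0.895600
step 4 [4y] zero: DF = P = 4277/5000 ≈ 0.855400
step 5 [5y] swap r/1=125/3777: DF=(1 − 125/3777·(0.986500+0.944900+0.895600+0.855400))/(1+125/3777) = 17/20 ≈ 0.850000
step 6 [6y] bond c/1=1/20: DF=(220653/200000 − 1/20·(0.986500+0.944900+0.895600+0.855400+0.850000))/(1+1/20) = 8349/10000 ≈ 0.834900
step 7 [7y] zero: DF = P = 1993/2500 ≈ 0.797200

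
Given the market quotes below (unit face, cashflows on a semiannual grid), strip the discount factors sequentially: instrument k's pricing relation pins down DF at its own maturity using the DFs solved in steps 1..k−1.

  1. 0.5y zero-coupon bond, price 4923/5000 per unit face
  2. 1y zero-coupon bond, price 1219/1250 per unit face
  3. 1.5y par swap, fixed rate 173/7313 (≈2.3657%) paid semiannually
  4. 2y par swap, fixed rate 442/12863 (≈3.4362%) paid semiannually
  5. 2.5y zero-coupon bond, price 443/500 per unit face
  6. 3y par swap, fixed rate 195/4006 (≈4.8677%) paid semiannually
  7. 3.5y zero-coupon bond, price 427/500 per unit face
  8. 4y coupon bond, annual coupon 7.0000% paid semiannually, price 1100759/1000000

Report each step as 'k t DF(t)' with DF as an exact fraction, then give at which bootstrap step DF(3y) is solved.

1 1/2 4923/5000
2 1 1219/1250
3 3/2 4827/5000
4 2 9337/10000
5 5/2 443/500
6 3 1727/2000
7 7/2 427/500
8 4 169/200
DF(3y) is solved at step 6

step 1 [0.5y] zero: DF = P = 4923/5000 ≈ 0.984600
step 2 [1y] zero: DF = P = 1219/1250 ≈ 0.975200
step 3 [1.5y] swap r/2=173/14626: DF=(1 − 173/14626·(0.984600+0.975200))/(1+173/14626) = 4827/5000 ≈ 0.965400
step 4 [2y] swap r/2=221/12863: DF=(1 − 221/12863·(0.984600+0.975200+0.965400))/(1+221/12863) = 9337/10000 ≈ 0.933700
step 5 [2.5y] zero: DF = P = 443/500 ≈ 0.886000
step 6 [3y] swap r/2=195/8012: DF=(1 − 195/8012·(0.984600+0.975200+0.965400+0.933700+0.886000))/(1+195/8012) = 1727/2000 ≈ 0.863500
step 7 [3.5y] zero: DF = P = 427/500 ≈ 0.854000
step 8 [4y] bond c/2=7/200: DF=(1100759/1000000 − 7/200·(0.984600+0.975200+0.965400+0.933700+0.886000+0.863500+0.854000))/(1+7/200) = 169/200 ≈ 0.845000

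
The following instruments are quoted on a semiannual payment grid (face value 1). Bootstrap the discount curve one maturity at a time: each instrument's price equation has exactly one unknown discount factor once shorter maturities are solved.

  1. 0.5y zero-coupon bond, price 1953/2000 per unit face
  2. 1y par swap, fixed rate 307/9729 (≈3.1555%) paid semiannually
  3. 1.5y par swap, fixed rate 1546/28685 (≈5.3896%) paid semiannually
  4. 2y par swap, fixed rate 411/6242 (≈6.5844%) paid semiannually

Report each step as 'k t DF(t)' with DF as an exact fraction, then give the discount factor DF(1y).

1 1/2 1953/2000
2 1 9693/10000
3 3/2 9227/10000
4 2 8767/10000
DF(1y) = 9693/10000 ≈ 0.969300

step 1 [0.5y] zero: DF = P = 1953/2000 ≈ 0.976500
step 2 [1y] swap r/2=307/19458: DF=(1 − 307/19458·(0.976500))/(1+307/19458) = 9693/10000 ≈ 0.969300
step 3 [1.5y] swap r/2=773/28685: DF=(1 − 773/28685·(0.976500+0.969300))/(1+773/28685) = 9227/10000 ≈ 0.922700
step 4 [2y] swap r/2=411/12484: DF=(1 − 411/12484·(0.976500+0.969300+0.922700))/(1+411/12484) = 8767/10000 ≈ 0.876700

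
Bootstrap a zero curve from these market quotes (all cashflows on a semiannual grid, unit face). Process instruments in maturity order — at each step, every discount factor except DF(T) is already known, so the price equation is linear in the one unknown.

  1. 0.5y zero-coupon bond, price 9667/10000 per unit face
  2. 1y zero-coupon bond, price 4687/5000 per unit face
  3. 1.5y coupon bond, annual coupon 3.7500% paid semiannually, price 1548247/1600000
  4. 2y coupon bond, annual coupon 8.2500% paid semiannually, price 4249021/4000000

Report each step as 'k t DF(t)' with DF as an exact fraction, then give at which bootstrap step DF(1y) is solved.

step 1 [0.5y] zero: DF = P = 9667/10000 ≈ 0.966700
step 2 [1y] zero: DF = P = 4687/5000 ≈ 0.937400
step 3 [1.5y] bond c/2=3/160: DF=(1548247/1600000 − 3/160·(0.966700+0.937400))/(1+3/160) = 2287/2500 ≈ 0.914800
step 4 [2y] bond c/2=33/800: DF=(4249021/4000000 − 33/800·(0.966700+0.937400+0.914800))/(1+33/800) = 1817/2000 ≈ 0.908500

1 1/2 9667/10000
2 1 4687/5000
3 3/2 2287/2500
4 2 1817/2000
DF(1y) is solved at step 2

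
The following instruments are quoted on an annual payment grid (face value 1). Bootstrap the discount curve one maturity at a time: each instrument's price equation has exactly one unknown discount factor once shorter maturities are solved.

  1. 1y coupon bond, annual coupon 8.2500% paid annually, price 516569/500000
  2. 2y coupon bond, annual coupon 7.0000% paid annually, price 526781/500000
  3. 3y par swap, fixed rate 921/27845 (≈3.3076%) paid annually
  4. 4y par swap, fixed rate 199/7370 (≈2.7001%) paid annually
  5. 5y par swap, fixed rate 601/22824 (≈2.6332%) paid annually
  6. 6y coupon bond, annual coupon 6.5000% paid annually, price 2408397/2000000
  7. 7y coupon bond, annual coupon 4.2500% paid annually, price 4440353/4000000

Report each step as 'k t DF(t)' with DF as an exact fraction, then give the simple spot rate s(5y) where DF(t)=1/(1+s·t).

step 1 [1y] bond c/1=33/400: DF=(516569/500000 − 33/400·(0))/(1+33/400) = 1193/1250 ≈ 0.954400
step 2 [2y] bond c/1=7/100: DF=(526781/500000 − 7/100·(0.954400))/(1+7/100) = 4611/5000 ≈ 0.922200
step 3 [3y] swap r/1=921/27845: DF=(1 − 921/27845·(0.954400+0.922200))/(1+921/27845) = 9079/10000 ≈ 0.907900
step 4 [4y] swap r/1=199/7370: DF=(1 − 199/7370·(0.954400+0.922200+0.907900))/(1+199/7370) = 1801/2000 ≈ 0.900500
step 5 [5y] swap r/1=601/22824: DF=(1 − 601/22824·(0.954400+0.922200+0.907900+0.900500))/(1+601/22824) = 4399/5000 ≈ 0.879800
step 6 [6y] bond c/1=13/200: DF=(2408397/2000000 − 13/200·(0.954400+0.922200+0.907900+0.900500+0.879800))/(1+13/200) = 8521/10000 ≈ 0.852100
step 7 [7y] bond c/1=17/400: DF=(4440353/4000000 − 17/400·(0.954400+0.922200+0.907900+0.900500+0.879800+0.852100))/(1+17/400) = 211/250 ≈ 0.844000

1 1 1193/1250
2 2 4611/5000
3 3 9079/10000
4 4 1801/2000
5 5 4399/5000
6 6 8521/10000
7 7 211/250
s(5y) = (1/(4399/5000) − 1)/(5) = 601/21995 ≈ 2.7324%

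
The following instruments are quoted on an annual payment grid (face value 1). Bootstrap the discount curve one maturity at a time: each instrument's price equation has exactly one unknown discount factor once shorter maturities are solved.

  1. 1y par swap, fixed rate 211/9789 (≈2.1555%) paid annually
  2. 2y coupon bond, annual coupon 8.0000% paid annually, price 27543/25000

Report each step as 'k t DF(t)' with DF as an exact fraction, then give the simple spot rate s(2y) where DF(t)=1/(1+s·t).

1 1 9789/10000
2 2 2369/2500
s(2y) = (1/(2369/2500) − 1)/(2) = 131/4738 ≈ 2.7649%

step 1 [1y] swap r/1=211/9789: DF=(1 − 211/9789·(0))/(1+211/9789) = 9789/10000 ≈ 0.978900
step 2 [2y] bond c/1=2/25: DF=(27543/25000 − 2/25·(0.978900))/(1+2/25) = 2369/2500 ≈ 0.947600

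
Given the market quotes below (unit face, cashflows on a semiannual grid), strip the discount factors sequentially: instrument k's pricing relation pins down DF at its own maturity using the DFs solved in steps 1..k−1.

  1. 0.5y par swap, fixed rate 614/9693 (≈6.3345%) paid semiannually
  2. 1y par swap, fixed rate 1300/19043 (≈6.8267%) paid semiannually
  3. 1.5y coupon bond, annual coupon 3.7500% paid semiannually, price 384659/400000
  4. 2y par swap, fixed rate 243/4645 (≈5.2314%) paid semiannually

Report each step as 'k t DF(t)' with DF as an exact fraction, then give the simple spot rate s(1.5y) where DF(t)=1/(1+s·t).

1 1/2 9693/10000
2 1 187/200
3 3/2 9089/10000
4 2 2257/2500
s(1.5y) = (1/(9089/10000) − 1)/(3/2) = 1822/27267 ≈ 6.6821%

step 1 [0.5y] swap r/2=307/9693: DF=(1 − 307/9693·(0))/(1+307/9693) = 9693/10000 ≈ 0.969300
step 2 [1y] swap r/2=650/19043: DF=(1 − 650/19043·(0.969300))/(1+650/19043) = 187/200 ≈ 0.935000
step 3 [1.5y] bond c/2=3/160: DF=(384659/400000 − 3/160·(0.969300+0.935000))/(1+3/160) = 9089/10000 ≈ 0.908900
step 4 [2y] swap r/2=243/9290: DF=(1 − 243/9290·(0.969300+0.935000+0.908900))/(1+243/9290) = 2257/2500 ≈ 0.902800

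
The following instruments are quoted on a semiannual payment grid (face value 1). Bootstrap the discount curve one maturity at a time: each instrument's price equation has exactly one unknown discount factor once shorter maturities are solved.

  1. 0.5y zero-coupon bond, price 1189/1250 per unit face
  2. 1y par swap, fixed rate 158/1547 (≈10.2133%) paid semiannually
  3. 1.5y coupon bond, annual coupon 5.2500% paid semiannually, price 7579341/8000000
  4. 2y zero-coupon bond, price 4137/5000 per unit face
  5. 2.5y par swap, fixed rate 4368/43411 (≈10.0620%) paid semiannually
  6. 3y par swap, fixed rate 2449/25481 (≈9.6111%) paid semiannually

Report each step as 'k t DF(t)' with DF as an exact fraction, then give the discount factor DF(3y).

1 1/2 1189/1250
2 1 2263/2500
3 3/2 8757/10000
4 2 4137/5000
5 5/2 977/1250
6 3 7551/10000
DF(3y) = 7551/10000 ≈ 0.755100

step 1 [0.5y] zero: DF = P = 1189/1250 ≈ 0.951200
step 2 [1y] swap r/2=79/1547: DF=(1 − 79/1547·(0.951200))/(1+79/1547) = 2263/2500 ≈ 0.905200
step 3 [1.5y] bond c/2=21/800: DF=(7579341/8000000 − 21/800·(0.951200+0.905200))/(1+21/800) = 8757/10000 ≈ 0.875700
step 4 [2y] zero: DF = P = 4137/5000 ≈ 0.827400
step 5 [2.5y] swap r/2=2184/43411: DF=(1 − 2184/43411·(0.951200+0.905200+0.875700+0.827400))/(1+2184/43411) = 977/1250 ≈ 0.781600
step 6 [3y] swap r/2=2449/50962: DF=(1 − 2449/50962·(0.951200+0.905200+0.875700+0.827400+0.781600))/(1+2449/50962) = 7551/10000 ≈ 0.755100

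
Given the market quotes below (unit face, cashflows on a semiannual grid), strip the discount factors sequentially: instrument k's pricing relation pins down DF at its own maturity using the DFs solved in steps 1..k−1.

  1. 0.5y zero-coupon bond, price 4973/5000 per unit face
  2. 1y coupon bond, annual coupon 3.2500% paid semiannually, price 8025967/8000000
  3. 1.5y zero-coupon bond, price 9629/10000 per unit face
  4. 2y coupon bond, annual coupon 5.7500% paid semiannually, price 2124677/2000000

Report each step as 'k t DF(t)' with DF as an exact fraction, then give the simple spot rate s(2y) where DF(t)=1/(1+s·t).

step 1 [0.5y] zero: DF = P = 4973/5000 ≈ 0.994600
step 2 [1y] bond c/2=13/800: DF=(8025967/8000000 − 13/800·(0.994600))/(1+13/800) = 9713/10000 ≈ 0.971300
step 3 [1.5y] zero: DF = P = 9629/10000 ≈ 0.962900
step 4 [2y] bond c/2=23/800: DF=(2124677/2000000 − 23/800·(0.994600+0.971300+0.962900))/(1+23/800) = 2377/2500 ≈ 0.950800

1 1/2 4973/5000
2 1 9713/10000
3 3/2 9629/10000
4 2 2377/2500
s(2y) = (1/(2377/2500) − 1)/(2) = 123/4754 ≈ 2.5873%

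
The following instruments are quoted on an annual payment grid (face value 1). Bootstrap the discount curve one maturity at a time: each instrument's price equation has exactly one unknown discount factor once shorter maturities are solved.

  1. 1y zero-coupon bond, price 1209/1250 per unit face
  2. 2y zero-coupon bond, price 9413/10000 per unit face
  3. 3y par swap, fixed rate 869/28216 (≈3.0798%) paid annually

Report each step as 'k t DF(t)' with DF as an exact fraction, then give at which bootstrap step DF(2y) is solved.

step 1 [1y] zero: DF = P = 1209/1250 ≈ 0.967200
step 2 [2y] zero: DF = P = 9413/10000 ≈ 0.941300
step 3 [3y] swap r/1=869/28216: DF=(1 − 869/28216·(0.967200+0.941300))/(1+869/28216) = 9131/10000 ≈ 0.913100

1 1 1209/1250
2 2 9413/10000
3 3 9131/10000
DF(2y) is solved at step 2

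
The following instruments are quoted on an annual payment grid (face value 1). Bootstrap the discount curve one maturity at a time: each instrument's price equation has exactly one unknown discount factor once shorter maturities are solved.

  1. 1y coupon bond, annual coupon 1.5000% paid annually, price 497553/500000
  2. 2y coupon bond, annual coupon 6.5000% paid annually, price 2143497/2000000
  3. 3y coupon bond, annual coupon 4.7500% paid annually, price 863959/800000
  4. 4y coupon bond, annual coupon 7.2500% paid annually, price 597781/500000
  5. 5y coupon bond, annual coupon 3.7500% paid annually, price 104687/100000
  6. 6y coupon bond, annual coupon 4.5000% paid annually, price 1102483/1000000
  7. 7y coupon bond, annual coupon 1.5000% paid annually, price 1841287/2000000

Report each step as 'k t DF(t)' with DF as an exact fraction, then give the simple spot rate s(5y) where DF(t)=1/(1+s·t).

1 1 2451/2500
2 2 1893/2000
3 3 2359/2500
4 4 9207/10000
5 5 109/125
6 6 4271/5000
7 7 1651/2000
s(5y) = (1/(109/125) − 1)/(5) = 16/545 ≈ 2.9358%

step 1 [1y] bond c/1=3/200: DF=(497553/500000 − 3/200·(0))/(1+3/200) = 2451/2500 ≈ 0.980400
step 2 [2y] bond c/1=13/200: DF=(2143497/2000000 − 13/200·(0.980400))/(1+13/200) = 1893/2000 ≈ 0.946500
step 3 [3y] bond c/1=19/400: DF=(863959/800000 − 19/400·(0.980400+0.946500))/(1+19/400) = 2359/2500 ≈ 0.943600
step 4 [4y] bond c/1=29/400: DF=(597781/500000 − 29/400·(0.980400+0.946500+0.943600))/(1+29/400) = 9207/10000 ≈ 0.920700
step 5 [5y] bond c/1=3/80: DF=(104687/100000 − 3/80·(0.980400+0.946500+0.943600+0.920700))/(1+3/80) = 109/125 ≈ 0.872000
step 6 [6y] bond c/1=9/200: DF=(1102483/1000000 − 9/200·(0.980400+0.946500+0.943600+0.920700+0.872000))/(1+9/200) = 4271/5000 ≈ 0.854200
step 7 [7y] bond c/1=3/200: DF=(1841287/2000000 − 3/200·(0.980400+0.946500+0.943600+0.920700+0.872000+0.854200))/(1+3/200) = 1651/2000 ≈ 0.825500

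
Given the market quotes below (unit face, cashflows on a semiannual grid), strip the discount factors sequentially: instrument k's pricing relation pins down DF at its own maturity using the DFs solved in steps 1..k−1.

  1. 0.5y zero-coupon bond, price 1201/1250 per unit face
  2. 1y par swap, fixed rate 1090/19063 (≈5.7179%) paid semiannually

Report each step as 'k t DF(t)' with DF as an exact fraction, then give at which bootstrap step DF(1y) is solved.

step 1 [0.5y] zero: DF = P = 1201/1250 ≈ 0.960800
step 2 [1y] swap r/2=545/19063: DF=(1 − 545/19063·(0.960800))/(1+545/19063) = 1891/2000 ≈ 0.945500

1 1/2 1201/1250
2 1 1891/2000
DF(1y) is solved at step 2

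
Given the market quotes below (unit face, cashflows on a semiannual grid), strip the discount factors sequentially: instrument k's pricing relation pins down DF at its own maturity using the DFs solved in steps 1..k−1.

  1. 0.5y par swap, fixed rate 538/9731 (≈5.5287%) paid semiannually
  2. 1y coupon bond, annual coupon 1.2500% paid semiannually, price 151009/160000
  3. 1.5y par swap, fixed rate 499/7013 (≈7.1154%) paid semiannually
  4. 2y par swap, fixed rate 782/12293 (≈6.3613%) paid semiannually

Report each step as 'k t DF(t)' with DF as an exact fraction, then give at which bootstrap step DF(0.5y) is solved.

step 1 [0.5y] swap r/2=269/9731: DF=(1 − 269/9731·(0))/(1+269/9731) = 9731/10000 ≈ 0.973100
step 2 [1y] bond c/2=1/160: DF=(151009/160000 − 1/160·(0.973100))/(1+1/160) = 9319/10000 ≈ 0.931900
step 3 [1.5y] swap r/2=499/14026: DF=(1 − 499/14026·(0.973100+0.931900))/(1+499/14026) = 4501/5000 ≈ 0.900200
step 4 [2y] swap r/2=391/12293: DF=(1 − 391/12293·(0.973100+0.931900+0.900200))/(1+391/12293) = 8827/10000 ≈ 0.882700

1 1/2 9731/10000
2 1 9319/10000
3 3/2 4501/5000
4 2 8827/10000
DF(0.5y) is solved at step 1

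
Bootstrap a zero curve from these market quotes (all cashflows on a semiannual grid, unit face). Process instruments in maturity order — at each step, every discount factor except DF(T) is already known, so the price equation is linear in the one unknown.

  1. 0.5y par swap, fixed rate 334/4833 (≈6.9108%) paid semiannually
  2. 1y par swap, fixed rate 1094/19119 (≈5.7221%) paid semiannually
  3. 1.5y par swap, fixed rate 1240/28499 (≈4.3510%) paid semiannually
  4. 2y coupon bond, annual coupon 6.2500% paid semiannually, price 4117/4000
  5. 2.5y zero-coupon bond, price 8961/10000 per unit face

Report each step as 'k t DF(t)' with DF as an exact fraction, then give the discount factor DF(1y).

1 1/2 4833/5000
2 1 9453/10000
3 3/2 469/500
4 2 9117/10000
5 5/2 8961/10000
DF(1y) = 9453/10000 ≈ 0.945300

step 1 [0.5y] swap r/2=167/4833: DF=(1 − 167/4833·(0))/(1+167/4833) = 4833/5000 ≈ 0.966600
step 2 [1y] swap r/2=547/19119: DF=(1 − 547/19119·(0.966600))/(1+547/19119) = 9453/10000 ≈ 0.945300
step 3 [1.5y] swap r/2=620/28499: DF=(1 − 620/28499·(0.966600+0.945300))/(1+620/28499) = 469/500 ≈ 0.938000
step 4 [2y] bond c/2=1/32: DF=(4117/4000 − 1/32·(0.966600+0.945300+0.938000))/(1+1/32) = 9117/10000 ≈ 0.911700
step 5 [2.5y] zero: DF = P = 8961/10000 ≈ 0.896100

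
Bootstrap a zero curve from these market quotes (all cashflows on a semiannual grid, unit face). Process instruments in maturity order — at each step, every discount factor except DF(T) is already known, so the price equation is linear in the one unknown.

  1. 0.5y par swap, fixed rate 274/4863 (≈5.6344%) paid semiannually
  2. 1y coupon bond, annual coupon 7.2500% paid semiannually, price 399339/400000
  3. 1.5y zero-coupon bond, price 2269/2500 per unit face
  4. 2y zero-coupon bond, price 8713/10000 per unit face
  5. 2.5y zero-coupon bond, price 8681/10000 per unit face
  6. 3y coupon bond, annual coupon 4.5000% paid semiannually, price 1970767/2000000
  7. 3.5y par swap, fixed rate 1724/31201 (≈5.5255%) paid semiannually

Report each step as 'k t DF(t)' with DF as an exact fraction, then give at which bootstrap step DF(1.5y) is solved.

1 1/2 4863/5000
2 1 4647/5000
3 3/2 2269/2500
4 2 8713/10000
5 5/2 8681/10000
6 3 2159/2500
7 7/2 2069/2500
DF(1.5y) is solved at step 3

step 1 [0.5y] swap r/2=137/4863: DF=(1 − 137/4863·(0))/(1+137/4863) = 4863/5000 ≈ 0.972600
step 2 [1y] bond c/2=29/800: DF=(399339/400000 − 29/800·(0.972600))/(1+29/800) = 4647/5000 ≈ 0.929400
step 3 [1.5y] zero: DF = P = 2269/2500 ≈ 0.907600
step 4 [2y] zero: DF = P = 8713/10000 ≈ 0.871300
step 5 [2.5y] zero: DF = P = 8681/10000 ≈ 0.868100
step 6 [3y] bond c/2=9/400: DF=(1970767/2000000 − 9/400·(0.972600+0.929400+0.907600+0.871300+0.868100))/(1+9/400) = 2159/2500 ≈ 0.863600
step 7 [3.5y] swap r/2=862/31201: DF=(1 − 862/31201·(0.972600+0.929400+0.907600+0.871300+0.868100+0.863600))/(1+862/31201) = 2069/2500 ≈ 0.827600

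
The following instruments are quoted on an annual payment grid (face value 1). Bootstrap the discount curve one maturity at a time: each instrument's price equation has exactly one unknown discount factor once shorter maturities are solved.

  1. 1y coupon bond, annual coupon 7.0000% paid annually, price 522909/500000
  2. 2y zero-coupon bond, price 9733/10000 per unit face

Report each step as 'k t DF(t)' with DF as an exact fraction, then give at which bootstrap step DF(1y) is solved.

step 1 [1y] bond c/1=7/100: DF=(522909/500000 − 7/100·(0))/(1+7/100) = 4887/5000 ≈ 0.977400
step 2 [2y] zero: DF = P = 9733/10000 ≈ 0.973300

1 1 4887/5000
2 2 9733/10000
DF(1y) is solved at step 1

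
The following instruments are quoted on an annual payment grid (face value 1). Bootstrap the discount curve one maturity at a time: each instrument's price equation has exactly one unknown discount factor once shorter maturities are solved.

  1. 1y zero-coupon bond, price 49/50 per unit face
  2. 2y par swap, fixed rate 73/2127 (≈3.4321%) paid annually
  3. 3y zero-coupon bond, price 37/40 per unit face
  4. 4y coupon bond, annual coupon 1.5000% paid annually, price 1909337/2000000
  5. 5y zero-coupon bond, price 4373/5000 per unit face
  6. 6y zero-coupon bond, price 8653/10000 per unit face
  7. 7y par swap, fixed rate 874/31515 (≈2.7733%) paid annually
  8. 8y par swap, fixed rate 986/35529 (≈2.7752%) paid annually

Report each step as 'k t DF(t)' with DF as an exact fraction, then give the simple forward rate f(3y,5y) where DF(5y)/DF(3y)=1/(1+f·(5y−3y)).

step 1 [1y] zero: DF = P = 49/50 ≈ 0.980000
step 2 [2y] swap r/1=73/2127: DF=(1 − 73/2127·(0.980000))/(1+73/2127) = 9343/10000 ≈ 0.934300
step 3 [3y] zero: DF = P = 37/40 ≈ 0.925000
step 4 [4y] bond c/1=3/200: DF=(1909337/2000000 − 3/200·(0.980000+0.934300+0.925000))/(1+3/200) = 4493/5000 ≈ 0.898600
step 5 [5y] zero: DF = P = 4373/5000 ≈ 0.874600
step 6 [6y] zero: DF = P = 8653/10000 ≈ 0.865300
step 7 [7y] swap r/1=874/31515: DF=(1 − 874/31515·(0.980000+0.934300+0.925000+0.898600+0.874600+0.865300))/(1+874/31515) = 2063/2500 ≈ 0.825200
step 8 [8y] swap r/1=986/35529: DF=(1 − 986/35529·(0.980000+0.934300+0.925000+0.898600+0.874600+0.865300+0.825200))/(1+986/35529) = 2007/2500 ≈ 0.802800

1 1 49/50
2 2 9343/10000
3 3 37/40
4 4 4493/5000
5 5 4373/5000
6 6 8653/10000
7 7 2063/2500
8 8 2007/2500
f(3y,5y) = ((37/40)/(4373/5000) − 1)/(2) = 126/4373 ≈ 2.8813%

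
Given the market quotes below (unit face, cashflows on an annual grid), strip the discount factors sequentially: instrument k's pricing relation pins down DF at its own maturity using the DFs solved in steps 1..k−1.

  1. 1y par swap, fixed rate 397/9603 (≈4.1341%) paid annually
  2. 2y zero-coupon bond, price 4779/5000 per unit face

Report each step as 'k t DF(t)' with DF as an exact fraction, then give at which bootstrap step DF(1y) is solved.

step 1 [1y] swap r/1=397/9603: DF=(1 − 397/9603·(0))/(1+397/9603) = 9603/10000 ≈ 0.960300
step 2 [2y] zero: DF = P = 4779/5000 ≈ 0.955800

1 1 9603/10000
2 2 4779/5000
DF(1y) is solved at step 1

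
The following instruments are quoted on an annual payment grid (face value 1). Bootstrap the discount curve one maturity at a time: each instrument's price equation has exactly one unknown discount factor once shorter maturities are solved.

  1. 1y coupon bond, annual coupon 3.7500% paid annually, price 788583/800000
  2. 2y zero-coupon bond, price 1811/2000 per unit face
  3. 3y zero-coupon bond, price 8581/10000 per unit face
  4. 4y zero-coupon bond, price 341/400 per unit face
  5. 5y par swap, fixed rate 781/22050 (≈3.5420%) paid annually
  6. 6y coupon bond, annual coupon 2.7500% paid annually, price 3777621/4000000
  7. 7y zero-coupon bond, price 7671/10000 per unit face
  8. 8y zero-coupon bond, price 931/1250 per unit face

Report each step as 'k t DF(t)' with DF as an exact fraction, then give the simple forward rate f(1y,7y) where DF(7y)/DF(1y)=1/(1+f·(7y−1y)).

step 1 [1y] bond c/1=3/80: DF=(788583/800000 − 3/80·(0))/(1+3/80) = 9501/10000 ≈ 0.950100
step 2 [2y] zero: DF = P = 1811/2000 ≈ 0.905500
step 3 [3y] zero: DF = P = 8581/10000 ≈ 0.858100
step 4 [4y] zero: DF = P = 341/400 ≈ 0.852500
step 5 [5y] swap r/1=781/22050: DF=(1 − 781/22050·(0.950100+0.905500+0.858100+0.852500))/(1+781/22050) = 4219/5000 ≈ 0.843800
step 6 [6y] bond c/1=11/400: DF=(3777621/4000000 − 11/400·(0.950100+0.905500+0.858100+0.852500+0.843800))/(1+11/400) = 8011/10000 ≈ 0.801100
step 7 [7y] zero: DF = P = 7671/10000 ≈ 0.767100
step 8 [8y] zero: DF = P = 931/1250 ≈ 0.744800

1 1 9501/10000
2 2 1811/2000
3 3 8581/10000
4 4 341/400
5 5 4219/5000
6 6 8011/10000
7 7 7671/10000
8 8 931/1250
f(1y,7y) = ((9501/10000)/(7671/10000) − 1)/(6) = 305/7671 ≈ 3.9760%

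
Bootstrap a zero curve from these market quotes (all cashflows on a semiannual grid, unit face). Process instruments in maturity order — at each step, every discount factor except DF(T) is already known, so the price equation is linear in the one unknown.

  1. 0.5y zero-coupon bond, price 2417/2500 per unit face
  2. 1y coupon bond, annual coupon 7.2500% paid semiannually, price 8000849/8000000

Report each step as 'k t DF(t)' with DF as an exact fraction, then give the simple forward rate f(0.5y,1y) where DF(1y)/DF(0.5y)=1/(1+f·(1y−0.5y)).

1 1/2 2417/2500
2 1 9313/10000
f(0.5y,1y) = ((2417/2500)/(9313/10000) − 1)/(1/2) = 710/9313 ≈ 7.6238%

step 1 [0.5y] zero: DF = P = 2417/2500 ≈ 0.966800
step 2 [1y] bond c/2=29/800: DF=(8000849/8000000 − 29/800·(0.966800))/(1+29/800) = 9313/10000 ≈ 0.931300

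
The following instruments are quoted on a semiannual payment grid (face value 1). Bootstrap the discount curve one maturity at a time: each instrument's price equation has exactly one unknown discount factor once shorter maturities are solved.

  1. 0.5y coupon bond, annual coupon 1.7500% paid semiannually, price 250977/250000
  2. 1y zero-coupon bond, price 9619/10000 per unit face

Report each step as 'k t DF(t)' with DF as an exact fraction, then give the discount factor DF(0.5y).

1 1/2 622/625
2 1 9619/10000
DF(0.5y) = 622/625 ≈ 0.995200

step 1 [0.5y] bond c/2=7/800: DF=(250977/250000 − 7/800·(0))/(1+7/800) = 622/625 ≈ 0.995200
step 2 [1y] zero: DF = P = 9619/10000 ≈ 0.961900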